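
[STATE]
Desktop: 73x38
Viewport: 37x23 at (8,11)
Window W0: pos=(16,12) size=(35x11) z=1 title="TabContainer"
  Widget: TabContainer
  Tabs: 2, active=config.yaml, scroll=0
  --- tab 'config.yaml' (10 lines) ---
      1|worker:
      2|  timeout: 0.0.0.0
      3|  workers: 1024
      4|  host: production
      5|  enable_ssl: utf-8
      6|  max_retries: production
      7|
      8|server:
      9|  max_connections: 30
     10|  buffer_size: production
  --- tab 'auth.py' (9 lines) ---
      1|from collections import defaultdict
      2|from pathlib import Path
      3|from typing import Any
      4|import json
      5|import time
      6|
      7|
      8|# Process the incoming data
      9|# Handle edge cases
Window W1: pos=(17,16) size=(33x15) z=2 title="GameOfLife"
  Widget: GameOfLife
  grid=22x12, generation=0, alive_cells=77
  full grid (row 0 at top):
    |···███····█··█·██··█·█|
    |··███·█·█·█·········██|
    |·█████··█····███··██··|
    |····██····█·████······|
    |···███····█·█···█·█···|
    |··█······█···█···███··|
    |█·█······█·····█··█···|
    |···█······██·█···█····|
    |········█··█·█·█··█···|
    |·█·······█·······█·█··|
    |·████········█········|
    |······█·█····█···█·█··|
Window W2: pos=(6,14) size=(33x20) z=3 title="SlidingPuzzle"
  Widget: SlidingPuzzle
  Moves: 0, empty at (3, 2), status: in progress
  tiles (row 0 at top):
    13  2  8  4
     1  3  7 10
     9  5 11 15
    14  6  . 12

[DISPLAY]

                                     
        ┏━━━━━━━━━━━━━━━━━━━━━━━━━━━━
        ┃ TabContainer               
━━━━━━━━━━━━━━━━━━━━━━━━━━━━━━┓──────
SlidingPuzzle                 ┃      
──────────────────────────────┨━━━━━━
────┬────┬────┬────┐          ┃      
 13 │  2 │  8 │  4 │          ┃──────
────┼────┼────┼────┤          ┃      
  1 │  3 │  7 │ 10 │          ┃█     
────┼────┼────┼────┤          ┃·     
  9 │  5 │ 11 │ 15 │          ┃·     
────┼────┼────┼────┤          ┃·     
 14 │  6 │    │ 12 │          ┃·     
────┴────┴────┴────┘          ┃·     
oves: 0                       ┃·     
                              ┃·     
                              ┃·     
                              ┃·     
                              ┃━━━━━━
                              ┃      
                              ┃      
━━━━━━━━━━━━━━━━━━━━━━━━━━━━━━┛      


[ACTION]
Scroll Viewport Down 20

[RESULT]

SlidingPuzzle                 ┃      
──────────────────────────────┨━━━━━━
────┬────┬────┬────┐          ┃      
 13 │  2 │  8 │  4 │          ┃──────
────┼────┼────┼────┤          ┃      
  1 │  3 │  7 │ 10 │          ┃█     
────┼────┼────┼────┤          ┃·     
  9 │  5 │ 11 │ 15 │          ┃·     
────┼────┼────┼────┤          ┃·     
 14 │  6 │    │ 12 │          ┃·     
────┴────┴────┴────┘          ┃·     
oves: 0                       ┃·     
                              ┃·     
                              ┃·     
                              ┃·     
                              ┃━━━━━━
                              ┃      
                              ┃      
━━━━━━━━━━━━━━━━━━━━━━━━━━━━━━┛      
                                     
                                     
                                     
                                     


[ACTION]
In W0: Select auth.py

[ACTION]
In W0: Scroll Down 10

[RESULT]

SlidingPuzzle                 ┃]     
──────────────────────────────┨━━━━━━
────┬────┬────┬────┐          ┃      
 13 │  2 │  8 │  4 │          ┃──────
────┼────┼────┼────┤          ┃      
  1 │  3 │  7 │ 10 │          ┃█     
────┼────┼────┼────┤          ┃·     
  9 │  5 │ 11 │ 15 │          ┃·     
────┼────┼────┼────┤          ┃·     
 14 │  6 │    │ 12 │          ┃·     
────┴────┴────┴────┘          ┃·     
oves: 0                       ┃·     
                              ┃·     
                              ┃·     
                              ┃·     
                              ┃━━━━━━
                              ┃      
                              ┃      
━━━━━━━━━━━━━━━━━━━━━━━━━━━━━━┛      
                                     
                                     
                                     
                                     


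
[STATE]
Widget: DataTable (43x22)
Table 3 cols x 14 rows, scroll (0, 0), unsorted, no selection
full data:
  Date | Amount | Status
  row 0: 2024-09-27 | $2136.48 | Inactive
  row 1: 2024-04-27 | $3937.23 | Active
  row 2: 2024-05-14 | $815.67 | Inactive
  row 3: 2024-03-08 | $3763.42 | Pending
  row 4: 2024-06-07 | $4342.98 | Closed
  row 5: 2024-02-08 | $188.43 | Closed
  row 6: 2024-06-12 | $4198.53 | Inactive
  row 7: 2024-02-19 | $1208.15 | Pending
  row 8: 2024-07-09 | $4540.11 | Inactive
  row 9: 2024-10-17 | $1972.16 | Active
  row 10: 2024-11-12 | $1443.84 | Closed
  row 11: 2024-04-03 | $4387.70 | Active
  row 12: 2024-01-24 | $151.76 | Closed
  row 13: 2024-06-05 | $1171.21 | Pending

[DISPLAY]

Date      │Amount  │Status                 
──────────┼────────┼────────               
2024-09-27│$2136.48│Inactive               
2024-04-27│$3937.23│Active                 
2024-05-14│$815.67 │Inactive               
2024-03-08│$3763.42│Pending                
2024-06-07│$4342.98│Closed                 
2024-02-08│$188.43 │Closed                 
2024-06-12│$4198.53│Inactive               
2024-02-19│$1208.15│Pending                
2024-07-09│$4540.11│Inactive               
2024-10-17│$1972.16│Active                 
2024-11-12│$1443.84│Closed                 
2024-04-03│$4387.70│Active                 
2024-01-24│$151.76 │Closed                 
2024-06-05│$1171.21│Pending                
                                           
                                           
                                           
                                           
                                           
                                           


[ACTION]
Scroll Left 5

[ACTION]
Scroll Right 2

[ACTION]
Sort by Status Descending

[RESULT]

Date      │Amount  │Status ▼               
──────────┼────────┼────────               
2024-03-08│$3763.42│Pending                
2024-02-19│$1208.15│Pending                
2024-06-05│$1171.21│Pending                
2024-09-27│$2136.48│Inactive               
2024-05-14│$815.67 │Inactive               
2024-06-12│$4198.53│Inactive               
2024-07-09│$4540.11│Inactive               
2024-06-07│$4342.98│Closed                 
2024-02-08│$188.43 │Closed                 
2024-11-12│$1443.84│Closed                 
2024-01-24│$151.76 │Closed                 
2024-04-27│$3937.23│Active                 
2024-10-17│$1972.16│Active                 
2024-04-03│$4387.70│Active                 
                                           
                                           
                                           
                                           
                                           
                                           


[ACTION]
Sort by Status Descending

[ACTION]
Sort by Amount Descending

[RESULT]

Date      │Amount ▼│Status                 
──────────┼────────┼────────               
2024-07-09│$4540.11│Inactive               
2024-04-03│$4387.70│Active                 
2024-06-07│$4342.98│Closed                 
2024-06-12│$4198.53│Inactive               
2024-04-27│$3937.23│Active                 
2024-03-08│$3763.42│Pending                
2024-09-27│$2136.48│Inactive               
2024-10-17│$1972.16│Active                 
2024-11-12│$1443.84│Closed                 
2024-02-19│$1208.15│Pending                
2024-06-05│$1171.21│Pending                
2024-05-14│$815.67 │Inactive               
2024-02-08│$188.43 │Closed                 
2024-01-24│$151.76 │Closed                 
                                           
                                           
                                           
                                           
                                           
                                           


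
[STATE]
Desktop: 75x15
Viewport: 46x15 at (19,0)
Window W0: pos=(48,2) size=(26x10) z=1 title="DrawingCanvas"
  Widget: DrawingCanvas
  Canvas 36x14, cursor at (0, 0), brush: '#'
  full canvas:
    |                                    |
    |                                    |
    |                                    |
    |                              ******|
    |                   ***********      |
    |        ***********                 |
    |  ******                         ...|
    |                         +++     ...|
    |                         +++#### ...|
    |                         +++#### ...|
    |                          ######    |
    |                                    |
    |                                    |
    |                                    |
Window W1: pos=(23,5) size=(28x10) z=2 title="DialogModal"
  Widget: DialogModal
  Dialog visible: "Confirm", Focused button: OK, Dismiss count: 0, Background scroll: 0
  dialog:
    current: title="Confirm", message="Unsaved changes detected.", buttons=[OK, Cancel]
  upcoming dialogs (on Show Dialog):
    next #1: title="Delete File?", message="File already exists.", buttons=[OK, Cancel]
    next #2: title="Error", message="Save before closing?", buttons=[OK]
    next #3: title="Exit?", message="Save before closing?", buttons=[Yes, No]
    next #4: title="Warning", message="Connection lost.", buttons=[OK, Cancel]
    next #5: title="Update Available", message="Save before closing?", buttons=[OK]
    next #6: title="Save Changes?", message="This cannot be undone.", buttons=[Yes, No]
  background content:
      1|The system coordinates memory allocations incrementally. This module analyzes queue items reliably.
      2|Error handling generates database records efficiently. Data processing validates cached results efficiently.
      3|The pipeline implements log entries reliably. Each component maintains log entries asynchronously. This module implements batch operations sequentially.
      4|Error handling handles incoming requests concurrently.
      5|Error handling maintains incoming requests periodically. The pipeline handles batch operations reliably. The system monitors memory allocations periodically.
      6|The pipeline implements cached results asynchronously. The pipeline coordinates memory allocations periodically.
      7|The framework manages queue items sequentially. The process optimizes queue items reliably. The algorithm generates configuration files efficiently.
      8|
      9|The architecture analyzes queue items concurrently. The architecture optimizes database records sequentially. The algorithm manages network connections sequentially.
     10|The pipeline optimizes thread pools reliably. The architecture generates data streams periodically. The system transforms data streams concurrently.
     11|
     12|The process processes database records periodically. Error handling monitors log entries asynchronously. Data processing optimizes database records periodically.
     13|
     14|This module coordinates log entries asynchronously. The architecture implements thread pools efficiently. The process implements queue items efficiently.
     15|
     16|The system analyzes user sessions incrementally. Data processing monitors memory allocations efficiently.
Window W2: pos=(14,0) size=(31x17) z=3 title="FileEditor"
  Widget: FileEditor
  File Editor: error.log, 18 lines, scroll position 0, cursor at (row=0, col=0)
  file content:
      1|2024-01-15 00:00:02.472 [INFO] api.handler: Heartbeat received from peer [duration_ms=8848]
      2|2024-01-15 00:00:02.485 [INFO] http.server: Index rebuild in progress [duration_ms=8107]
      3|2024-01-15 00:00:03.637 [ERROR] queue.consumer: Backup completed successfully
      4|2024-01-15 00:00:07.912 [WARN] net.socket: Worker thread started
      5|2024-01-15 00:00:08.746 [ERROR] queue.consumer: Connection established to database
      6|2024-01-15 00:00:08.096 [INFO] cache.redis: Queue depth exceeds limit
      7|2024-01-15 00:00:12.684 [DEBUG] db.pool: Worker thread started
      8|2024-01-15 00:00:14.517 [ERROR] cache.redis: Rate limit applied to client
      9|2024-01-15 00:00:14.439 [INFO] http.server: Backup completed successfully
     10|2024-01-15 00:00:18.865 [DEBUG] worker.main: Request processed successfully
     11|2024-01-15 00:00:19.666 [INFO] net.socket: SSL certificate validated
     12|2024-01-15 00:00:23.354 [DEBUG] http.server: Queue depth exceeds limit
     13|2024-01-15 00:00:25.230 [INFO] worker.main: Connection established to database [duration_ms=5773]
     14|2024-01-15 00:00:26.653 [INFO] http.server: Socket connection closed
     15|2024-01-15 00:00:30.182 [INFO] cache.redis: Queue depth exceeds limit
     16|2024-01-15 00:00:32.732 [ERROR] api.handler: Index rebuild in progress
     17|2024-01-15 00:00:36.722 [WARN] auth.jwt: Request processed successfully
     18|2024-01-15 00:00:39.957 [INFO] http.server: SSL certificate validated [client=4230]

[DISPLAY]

━━━━━━━━━━━━━━━━━━━━━━━━━┓                    
eEditor                  ┃                    
─────────────────────────┨   ┏━━━━━━━━━━━━━━━━
-01-15 00:00:02.472 [INF▲┃   ┃ DrawingCanvas  
-01-15 00:00:02.485 [INF█┃   ┠────────────────
-01-15 00:00:03.637 [ERR░┃━━━━━┓              
-01-15 00:00:07.912 [WAR░┃     ┃              
-01-15 00:00:08.746 [ERR░┃─────┨              
-01-15 00:00:08.096 [INF░┃──┐em┃              
-01-15 00:00:12.684 [DEB░┃  │ d┃              
-01-15 00:00:14.517 [ERR░┃te│lo┃      ********
-01-15 00:00:14.439 [INF░┃  │nc┃━━━━━━━━━━━━━━
-01-15 00:00:18.865 [DEB░┃──┘ i┃              
-01-15 00:00:19.666 [INF░┃ts ca┃              
-01-15 00:00:23.354 [DEB░┃━━━━━┛              


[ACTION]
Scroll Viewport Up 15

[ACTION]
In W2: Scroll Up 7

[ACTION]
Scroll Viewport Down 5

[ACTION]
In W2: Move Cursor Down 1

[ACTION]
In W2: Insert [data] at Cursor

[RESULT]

━━━━━━━━━━━━━━━━━━━━━━━━━┓                    
eEditor                  ┃                    
─────────────────────────┨   ┏━━━━━━━━━━━━━━━━
-01-15 00:00:02.472 [INF▲┃   ┃ DrawingCanvas  
█024-01-15 00:00:02.485 █┃   ┠────────────────
-01-15 00:00:03.637 [ERR░┃━━━━━┓              
-01-15 00:00:07.912 [WAR░┃     ┃              
-01-15 00:00:08.746 [ERR░┃─────┨              
-01-15 00:00:08.096 [INF░┃──┐em┃              
-01-15 00:00:12.684 [DEB░┃  │ d┃              
-01-15 00:00:14.517 [ERR░┃te│lo┃      ********
-01-15 00:00:14.439 [INF░┃  │nc┃━━━━━━━━━━━━━━
-01-15 00:00:18.865 [DEB░┃──┘ i┃              
-01-15 00:00:19.666 [INF░┃ts ca┃              
-01-15 00:00:23.354 [DEB░┃━━━━━┛              


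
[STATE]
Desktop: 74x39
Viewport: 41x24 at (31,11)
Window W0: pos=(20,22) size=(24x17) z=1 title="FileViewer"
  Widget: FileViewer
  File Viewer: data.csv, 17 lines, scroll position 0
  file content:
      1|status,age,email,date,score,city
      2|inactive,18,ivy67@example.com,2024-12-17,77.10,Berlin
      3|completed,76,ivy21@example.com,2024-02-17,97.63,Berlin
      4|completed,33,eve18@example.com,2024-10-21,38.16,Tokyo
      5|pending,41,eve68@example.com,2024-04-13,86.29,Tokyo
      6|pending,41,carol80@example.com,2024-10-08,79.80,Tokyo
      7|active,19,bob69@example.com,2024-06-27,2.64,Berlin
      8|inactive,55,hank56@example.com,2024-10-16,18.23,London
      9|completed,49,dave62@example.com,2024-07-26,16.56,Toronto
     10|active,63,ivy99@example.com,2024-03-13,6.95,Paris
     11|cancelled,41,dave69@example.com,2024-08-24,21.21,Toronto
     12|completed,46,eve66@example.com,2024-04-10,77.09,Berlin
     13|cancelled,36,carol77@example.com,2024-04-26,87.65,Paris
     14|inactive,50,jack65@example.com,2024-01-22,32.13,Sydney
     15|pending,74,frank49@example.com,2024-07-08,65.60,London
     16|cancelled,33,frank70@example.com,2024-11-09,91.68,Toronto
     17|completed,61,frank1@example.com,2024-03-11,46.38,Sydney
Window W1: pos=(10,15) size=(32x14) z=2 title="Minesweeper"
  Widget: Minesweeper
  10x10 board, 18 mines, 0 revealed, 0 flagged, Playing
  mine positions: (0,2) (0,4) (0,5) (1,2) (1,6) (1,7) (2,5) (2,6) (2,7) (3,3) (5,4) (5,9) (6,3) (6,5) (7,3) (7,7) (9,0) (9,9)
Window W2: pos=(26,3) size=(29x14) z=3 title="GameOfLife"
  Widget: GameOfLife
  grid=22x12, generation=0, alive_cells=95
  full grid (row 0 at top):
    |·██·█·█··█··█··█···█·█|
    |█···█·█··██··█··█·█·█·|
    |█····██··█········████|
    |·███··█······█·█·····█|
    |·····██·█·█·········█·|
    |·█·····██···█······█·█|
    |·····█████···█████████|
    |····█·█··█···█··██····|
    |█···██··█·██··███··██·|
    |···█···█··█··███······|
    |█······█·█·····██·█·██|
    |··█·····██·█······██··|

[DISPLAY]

···██···█······█·█     ┃                 
·█████···█████████     ┃                 
█·█··█···█··██····     ┃                 
██··█·██··███··██·     ┃                 
···█··█··███······     ┃                 
━━━━━━━━━━━━━━━━━━━━━━━┛                 
──────────┨                              
          ┃                              
          ┃                              
          ┃                              
          ┃                              
          ┃━┓                            
          ┃ ┃                            
          ┃─┨                            
          ┃▲┃                            
          ┃█┃                            
          ┃░┃                            
━━━━━━━━━━┛░┃                            
,eve68@exam░┃                            
,carol80@ex░┃                            
bob69@examp░┃                            
5,hank56@ex░┃                            
49,dave62@e░┃                            
ivy99@examp░┃                            


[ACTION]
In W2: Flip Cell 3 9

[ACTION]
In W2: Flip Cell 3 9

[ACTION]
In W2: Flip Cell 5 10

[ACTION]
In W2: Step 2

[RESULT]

·██··██·····█····█     ┃                 
······█··········█     ┃                 
···█·██·········█·     ┃                 
····███···········     ┃                 
█·················     ┃                 
━━━━━━━━━━━━━━━━━━━━━━━┛                 
──────────┨                              
          ┃                              
          ┃                              
          ┃                              
          ┃                              
          ┃━┓                            
          ┃ ┃                            
          ┃─┨                            
          ┃▲┃                            
          ┃█┃                            
          ┃░┃                            
━━━━━━━━━━┛░┃                            
,eve68@exam░┃                            
,carol80@ex░┃                            
bob69@examp░┃                            
5,hank56@ex░┃                            
49,dave62@e░┃                            
ivy99@examp░┃                            


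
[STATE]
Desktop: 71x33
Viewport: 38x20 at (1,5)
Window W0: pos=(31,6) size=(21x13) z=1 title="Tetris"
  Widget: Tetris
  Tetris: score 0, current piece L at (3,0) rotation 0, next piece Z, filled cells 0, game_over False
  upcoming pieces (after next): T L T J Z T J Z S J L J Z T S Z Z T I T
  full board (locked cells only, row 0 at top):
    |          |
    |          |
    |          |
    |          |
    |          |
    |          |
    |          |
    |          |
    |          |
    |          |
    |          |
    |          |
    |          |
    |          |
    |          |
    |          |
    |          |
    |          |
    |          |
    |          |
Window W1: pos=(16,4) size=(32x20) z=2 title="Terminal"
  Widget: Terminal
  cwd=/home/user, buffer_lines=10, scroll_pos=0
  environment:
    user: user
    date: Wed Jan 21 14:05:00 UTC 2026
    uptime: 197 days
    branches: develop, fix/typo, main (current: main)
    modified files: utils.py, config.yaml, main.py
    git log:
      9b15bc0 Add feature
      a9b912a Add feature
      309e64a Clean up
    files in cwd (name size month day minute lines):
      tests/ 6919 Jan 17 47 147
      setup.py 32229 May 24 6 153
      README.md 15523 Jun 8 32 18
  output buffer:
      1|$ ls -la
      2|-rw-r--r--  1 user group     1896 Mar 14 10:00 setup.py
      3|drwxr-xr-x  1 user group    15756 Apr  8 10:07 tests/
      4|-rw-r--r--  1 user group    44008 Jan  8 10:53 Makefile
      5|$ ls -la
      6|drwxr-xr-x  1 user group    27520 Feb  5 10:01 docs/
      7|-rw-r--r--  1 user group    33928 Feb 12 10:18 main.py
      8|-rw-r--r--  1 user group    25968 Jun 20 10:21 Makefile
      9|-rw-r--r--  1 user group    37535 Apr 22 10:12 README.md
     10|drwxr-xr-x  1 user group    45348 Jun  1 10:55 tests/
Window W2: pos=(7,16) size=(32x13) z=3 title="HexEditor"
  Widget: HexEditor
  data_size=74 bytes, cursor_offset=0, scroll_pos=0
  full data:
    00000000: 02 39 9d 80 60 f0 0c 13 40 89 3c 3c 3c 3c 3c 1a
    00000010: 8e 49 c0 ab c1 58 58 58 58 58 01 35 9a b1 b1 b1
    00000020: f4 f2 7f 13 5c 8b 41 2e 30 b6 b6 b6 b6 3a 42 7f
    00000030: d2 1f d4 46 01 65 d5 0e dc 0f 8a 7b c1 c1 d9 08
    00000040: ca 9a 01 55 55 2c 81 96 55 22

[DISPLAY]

               ┃ Terminal             
               ┠──────────────────────
               ┃$ ls -la              
               ┃-rw-r--r--  1 user gro
               ┃drwxr-xr-x  1 user gro
               ┃-rw-r--r--  1 user gro
               ┃$ ls -la              
               ┃drwxr-xr-x  1 user gro
               ┃-rw-r--r--  1 user gro
               ┃-rw-r--r--  1 user gro
               ┃-rw-r--r--  1 user gro
      ┏━━━━━━━━━━━━━━━━━━━━━━━━━━━━━━┓
      ┃ HexEditor                    ┃
      ┠──────────────────────────────┨
      ┃00000000  02 39 9d 80 60 f0 0c┃
      ┃00000010  8e 49 c0 ab c1 58 58┃
      ┃00000020  f4 f2 7f 13 5c 8b 41┃
      ┃00000030  d2 1f d4 46 01 65 d5┃
      ┃00000040  ca 9a 01 55 55 2c 81┃
      ┃                              ┃


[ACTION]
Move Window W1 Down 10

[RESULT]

                                      
                              ┏━━━━━━━
                              ┃ Tetris
                              ┠───────
                              ┃       
                              ┃       
                              ┃       
                              ┃       
               ┏━━━━━━━━━━━━━━━━━━━━━━
               ┃ Terminal             
               ┠──────────────────────
      ┏━━━━━━━━━━━━━━━━━━━━━━━━━━━━━━┓
      ┃ HexEditor                    ┃
      ┠──────────────────────────────┨
      ┃00000000  02 39 9d 80 60 f0 0c┃
      ┃00000010  8e 49 c0 ab c1 58 58┃
      ┃00000020  f4 f2 7f 13 5c 8b 41┃
      ┃00000030  d2 1f d4 46 01 65 d5┃
      ┃00000040  ca 9a 01 55 55 2c 81┃
      ┃                              ┃


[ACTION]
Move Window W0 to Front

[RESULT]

                                      
                              ┏━━━━━━━
                              ┃ Tetris
                              ┠───────
                              ┃       
                              ┃       
                              ┃       
                              ┃       
               ┏━━━━━━━━━━━━━━┃       
               ┃ Terminal     ┃       
               ┠──────────────┃       
      ┏━━━━━━━━━━━━━━━━━━━━━━━┃       
      ┃ HexEditor             ┃       
      ┠───────────────────────┗━━━━━━━
      ┃00000000  02 39 9d 80 60 f0 0c┃
      ┃00000010  8e 49 c0 ab c1 58 58┃
      ┃00000020  f4 f2 7f 13 5c 8b 41┃
      ┃00000030  d2 1f d4 46 01 65 d5┃
      ┃00000040  ca 9a 01 55 55 2c 81┃
      ┃                              ┃


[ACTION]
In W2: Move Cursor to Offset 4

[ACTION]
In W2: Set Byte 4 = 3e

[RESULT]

                                      
                              ┏━━━━━━━
                              ┃ Tetris
                              ┠───────
                              ┃       
                              ┃       
                              ┃       
                              ┃       
               ┏━━━━━━━━━━━━━━┃       
               ┃ Terminal     ┃       
               ┠──────────────┃       
      ┏━━━━━━━━━━━━━━━━━━━━━━━┃       
      ┃ HexEditor             ┃       
      ┠───────────────────────┗━━━━━━━
      ┃00000000  02 39 9d 80 3E f0 0c┃
      ┃00000010  8e 49 c0 ab c1 58 58┃
      ┃00000020  f4 f2 7f 13 5c 8b 41┃
      ┃00000030  d2 1f d4 46 01 65 d5┃
      ┃00000040  ca 9a 01 55 55 2c 81┃
      ┃                              ┃


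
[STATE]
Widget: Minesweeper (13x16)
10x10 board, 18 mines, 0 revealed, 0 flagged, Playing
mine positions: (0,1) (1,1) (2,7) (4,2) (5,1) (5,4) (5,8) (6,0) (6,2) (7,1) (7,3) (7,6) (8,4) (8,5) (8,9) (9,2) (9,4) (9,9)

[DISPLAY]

■■■■■■■■■■   
■■■■■■■■■■   
■■■■■■■■■■   
■■■■■■■■■■   
■■■■■■■■■■   
■■■■■■■■■■   
■■■■■■■■■■   
■■■■■■■■■■   
■■■■■■■■■■   
■■■■■■■■■■   
             
             
             
             
             
             


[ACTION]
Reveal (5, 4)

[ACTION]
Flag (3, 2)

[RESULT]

■✹■■■■■■■■   
■✹■■■■■■■■   
■■■■■■■✹■■   
■■■■■■■■■■   
■■✹■■■■■■■   
■✹■■✹■■■✹■   
✹■✹■■■■■■■   
■✹■✹■■✹■■■   
■■■■✹✹■■■✹   
■■✹■✹■■■■✹   
             
             
             
             
             
             


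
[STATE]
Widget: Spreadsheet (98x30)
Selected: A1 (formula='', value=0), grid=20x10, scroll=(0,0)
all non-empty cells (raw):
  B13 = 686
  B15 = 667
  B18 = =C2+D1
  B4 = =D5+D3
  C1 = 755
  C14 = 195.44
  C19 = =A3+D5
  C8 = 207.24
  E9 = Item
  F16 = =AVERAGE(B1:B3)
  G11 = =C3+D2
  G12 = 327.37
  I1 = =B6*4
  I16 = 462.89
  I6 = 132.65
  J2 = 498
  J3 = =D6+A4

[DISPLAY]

A1:                                                                                               
       A       B       C       D       E       F       G       H       I       J                  
--------------------------------------------------------------------------------------------------
  1      [0]       0     755       0       0       0       0       0       0       0              
  2        0       0       0       0       0       0       0       0       0     498              
  3        0       0       0       0       0       0       0       0       0       0              
  4        0       0       0       0       0       0       0       0       0       0              
  5        0       0       0       0       0       0       0       0       0       0              
  6        0       0       0       0       0       0       0       0  132.65       0              
  7        0       0       0       0       0       0       0       0       0       0              
  8        0       0  207.24       0       0       0       0       0       0       0              
  9        0       0       0       0Item           0       0       0       0       0              
 10        0       0       0       0       0       0       0       0       0       0              
 11        0       0       0       0       0       0       0       0       0       0              
 12        0       0       0       0       0       0  327.37       0       0       0              
 13        0     686       0       0       0       0       0       0       0       0              
 14        0       0  195.44       0       0       0       0       0       0       0              
 15        0     667       0       0       0       0       0       0       0       0              
 16        0       0       0       0       0       0       0       0  462.89       0              
 17        0       0       0       0       0       0       0       0       0       0              
 18        0       0       0       0       0       0       0       0       0       0              
 19        0       0       0       0       0       0       0       0       0       0              
 20        0       0       0       0       0       0       0       0       0       0              
                                                                                                  
                                                                                                  
                                                                                                  
                                                                                                  
                                                                                                  
                                                                                                  
                                                                                                  


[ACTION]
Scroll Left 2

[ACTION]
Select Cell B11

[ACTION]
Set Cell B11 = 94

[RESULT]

B11: 94                                                                                           
       A       B       C       D       E       F       G       H       I       J                  
--------------------------------------------------------------------------------------------------
  1        0       0     755       0       0       0       0       0       0       0              
  2        0       0       0       0       0       0       0       0       0     498              
  3        0       0       0       0       0       0       0       0       0       0              
  4        0       0       0       0       0       0       0       0       0       0              
  5        0       0       0       0       0       0       0       0       0       0              
  6        0       0       0       0       0       0       0       0  132.65       0              
  7        0       0       0       0       0       0       0       0       0       0              
  8        0       0  207.24       0       0       0       0       0       0       0              
  9        0       0       0       0Item           0       0       0       0       0              
 10        0       0       0       0       0       0       0       0       0       0              
 11        0    [94]       0       0       0       0       0       0       0       0              
 12        0       0       0       0       0       0  327.37       0       0       0              
 13        0     686       0       0       0       0       0       0       0       0              
 14        0       0  195.44       0       0       0       0       0       0       0              
 15        0     667       0       0       0       0       0       0       0       0              
 16        0       0       0       0       0       0       0       0  462.89       0              
 17        0       0       0       0       0       0       0       0       0       0              
 18        0       0       0       0       0       0       0       0       0       0              
 19        0       0       0       0       0       0       0       0       0       0              
 20        0       0       0       0       0       0       0       0       0       0              
                                                                                                  
                                                                                                  
                                                                                                  
                                                                                                  
                                                                                                  
                                                                                                  
                                                                                                  


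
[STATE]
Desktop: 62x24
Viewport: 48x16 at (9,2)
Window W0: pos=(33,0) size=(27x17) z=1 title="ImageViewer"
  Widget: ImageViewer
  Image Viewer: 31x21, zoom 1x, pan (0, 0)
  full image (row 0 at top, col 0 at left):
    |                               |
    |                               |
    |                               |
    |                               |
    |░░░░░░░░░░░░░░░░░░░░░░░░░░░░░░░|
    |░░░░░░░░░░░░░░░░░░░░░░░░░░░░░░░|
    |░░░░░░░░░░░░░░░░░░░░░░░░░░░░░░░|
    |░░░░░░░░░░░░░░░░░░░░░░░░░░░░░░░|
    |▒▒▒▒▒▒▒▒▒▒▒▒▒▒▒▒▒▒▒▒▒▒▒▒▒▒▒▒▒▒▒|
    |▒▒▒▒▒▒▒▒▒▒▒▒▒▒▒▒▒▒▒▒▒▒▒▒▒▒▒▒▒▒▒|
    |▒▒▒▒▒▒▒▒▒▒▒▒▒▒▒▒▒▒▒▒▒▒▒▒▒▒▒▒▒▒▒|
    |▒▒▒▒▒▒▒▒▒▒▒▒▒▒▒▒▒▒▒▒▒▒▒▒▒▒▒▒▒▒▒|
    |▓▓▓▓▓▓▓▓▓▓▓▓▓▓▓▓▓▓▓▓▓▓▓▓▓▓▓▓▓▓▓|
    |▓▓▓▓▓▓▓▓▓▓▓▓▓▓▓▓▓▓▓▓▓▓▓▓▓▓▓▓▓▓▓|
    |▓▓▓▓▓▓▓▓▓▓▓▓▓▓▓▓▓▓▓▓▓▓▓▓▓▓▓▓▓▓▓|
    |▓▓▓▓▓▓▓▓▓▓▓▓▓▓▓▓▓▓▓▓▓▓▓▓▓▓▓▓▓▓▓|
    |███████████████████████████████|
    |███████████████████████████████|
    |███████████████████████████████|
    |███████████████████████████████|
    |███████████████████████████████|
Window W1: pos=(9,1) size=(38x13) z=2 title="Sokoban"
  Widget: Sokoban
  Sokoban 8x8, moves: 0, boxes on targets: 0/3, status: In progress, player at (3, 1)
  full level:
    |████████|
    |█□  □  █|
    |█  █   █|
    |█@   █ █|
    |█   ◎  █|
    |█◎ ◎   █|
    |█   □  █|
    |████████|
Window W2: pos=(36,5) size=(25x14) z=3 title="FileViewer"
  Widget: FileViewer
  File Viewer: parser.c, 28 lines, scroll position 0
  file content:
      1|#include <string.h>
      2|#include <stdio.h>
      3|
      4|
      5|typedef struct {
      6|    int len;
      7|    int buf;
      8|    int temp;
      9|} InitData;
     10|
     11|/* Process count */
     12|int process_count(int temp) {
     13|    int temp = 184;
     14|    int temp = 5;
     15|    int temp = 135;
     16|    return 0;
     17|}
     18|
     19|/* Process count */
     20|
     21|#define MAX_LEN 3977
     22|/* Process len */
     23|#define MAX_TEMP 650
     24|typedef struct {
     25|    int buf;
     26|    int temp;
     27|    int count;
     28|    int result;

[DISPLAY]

┃ Sokoban                            ┃──────────
┠────────────────────────────────────┨          
┃████████                            ┃          
┃█□  □  █                  ┏━━━━━━━━━━━━━━━━━━━━
┃█  █   █                  ┃ FileViewer         
┃█@   █ █                  ┠────────────────────
┃█   ◎  █                  ┃#include <string.h> 
┃█◎ ◎   █                  ┃#include <stdio.h>  
┃█   □  █                  ┃                    
┃████████                  ┃                    
┃Moves: 0  0/3             ┃typedef struct {    
┗━━━━━━━━━━━━━━━━━━━━━━━━━━┃    int len;        
                        ┃▒▒┃    int buf;        
                        ┃▓▓┃    int temp;       
                        ┗━━┃} InitData;         
                           ┃                    


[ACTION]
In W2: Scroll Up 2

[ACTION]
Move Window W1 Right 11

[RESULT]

           ┃ Sokoban                            
           ┠────────────────────────────────────
           ┃████████                            
           ┃█□  □  █       ┏━━━━━━━━━━━━━━━━━━━━
           ┃█  █   █       ┃ FileViewer         
           ┃█@   █ █       ┠────────────────────
           ┃█   ◎  █       ┃#include <string.h> 
           ┃█◎ ◎   █       ┃#include <stdio.h>  
           ┃█   □  █       ┃                    
           ┃████████       ┃                    
           ┃Moves: 0  0/3  ┃typedef struct {    
           ┗━━━━━━━━━━━━━━━┃    int len;        
                        ┃▒▒┃    int buf;        
                        ┃▓▓┃    int temp;       
                        ┗━━┃} InitData;         
                           ┃                    


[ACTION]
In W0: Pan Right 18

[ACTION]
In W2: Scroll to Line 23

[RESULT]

           ┃ Sokoban                            
           ┠────────────────────────────────────
           ┃████████                            
           ┃█□  □  █       ┏━━━━━━━━━━━━━━━━━━━━
           ┃█  █   █       ┃ FileViewer         
           ┃█@   █ █       ┠────────────────────
           ┃█   ◎  █       ┃/* Process count */ 
           ┃█◎ ◎   █       ┃                    
           ┃█   □  █       ┃#define MAX_LEN 3977
           ┃████████       ┃/* Process len */   
           ┃Moves: 0  0/3  ┃#define MAX_TEMP 650
           ┗━━━━━━━━━━━━━━━┃typedef struct {    
                        ┃▒▒┃    int buf;        
                        ┃▓▓┃    int temp;       
                        ┗━━┃    int count;      
                           ┃    int result;     
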